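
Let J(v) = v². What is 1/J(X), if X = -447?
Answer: 1/199809 ≈ 5.0048e-6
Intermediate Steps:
1/J(X) = 1/((-447)²) = 1/199809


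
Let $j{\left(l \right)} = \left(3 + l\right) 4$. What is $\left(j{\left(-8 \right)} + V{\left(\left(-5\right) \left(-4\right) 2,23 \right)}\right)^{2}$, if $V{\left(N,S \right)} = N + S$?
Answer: $1849$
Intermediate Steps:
$j{\left(l \right)} = 12 + 4 l$
$\left(j{\left(-8 \right)} + V{\left(\left(-5\right) \left(-4\right) 2,23 \right)}\right)^{2} = \left(\left(12 + 4 \left(-8\right)\right) + \left(\left(-5\right) \left(-4\right) 2 + 23\right)\right)^{2} = \left(\left(12 - 32\right) + \left(20 \cdot 2 + 23\right)\right)^{2} = \left(-20 + \left(40 + 23\right)\right)^{2} = \left(-20 + 63\right)^{2} = 43^{2} = 1849$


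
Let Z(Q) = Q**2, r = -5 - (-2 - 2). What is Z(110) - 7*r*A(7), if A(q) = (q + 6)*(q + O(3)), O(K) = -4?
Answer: 12373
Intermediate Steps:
r = -1 (r = -5 - 1*(-4) = -5 + 4 = -1)
A(q) = (-4 + q)*(6 + q) (A(q) = (q + 6)*(q - 4) = (6 + q)*(-4 + q) = (-4 + q)*(6 + q))
Z(110) - 7*r*A(7) = 110**2 - 7*(-1)*(-24 + 7**2 + 2*7) = 12100 - (-7)*(-24 + 49 + 14) = 12100 - (-7)*39 = 12100 - 1*(-273) = 12100 + 273 = 12373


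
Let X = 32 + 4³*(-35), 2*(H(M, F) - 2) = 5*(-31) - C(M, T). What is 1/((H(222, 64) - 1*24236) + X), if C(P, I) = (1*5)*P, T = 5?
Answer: -2/54149 ≈ -3.6935e-5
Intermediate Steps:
C(P, I) = 5*P
H(M, F) = -151/2 - 5*M/2 (H(M, F) = 2 + (5*(-31) - 5*M)/2 = 2 + (-155 - 5*M)/2 = 2 + (-155/2 - 5*M/2) = -151/2 - 5*M/2)
X = -2208 (X = 32 + 64*(-35) = 32 - 2240 = -2208)
1/((H(222, 64) - 1*24236) + X) = 1/(((-151/2 - 5/2*222) - 1*24236) - 2208) = 1/(((-151/2 - 555) - 24236) - 2208) = 1/((-1261/2 - 24236) - 2208) = 1/(-49733/2 - 2208) = 1/(-54149/2) = -2/54149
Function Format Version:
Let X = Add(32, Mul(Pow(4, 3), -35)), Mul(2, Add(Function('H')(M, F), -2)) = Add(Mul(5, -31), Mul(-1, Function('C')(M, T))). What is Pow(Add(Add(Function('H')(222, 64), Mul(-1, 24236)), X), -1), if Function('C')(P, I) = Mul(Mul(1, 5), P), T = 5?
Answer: Rational(-2, 54149) ≈ -3.6935e-5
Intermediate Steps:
Function('C')(P, I) = Mul(5, P)
Function('H')(M, F) = Add(Rational(-151, 2), Mul(Rational(-5, 2), M)) (Function('H')(M, F) = Add(2, Mul(Rational(1, 2), Add(Mul(5, -31), Mul(-1, Mul(5, M))))) = Add(2, Mul(Rational(1, 2), Add(-155, Mul(-5, M)))) = Add(2, Add(Rational(-155, 2), Mul(Rational(-5, 2), M))) = Add(Rational(-151, 2), Mul(Rational(-5, 2), M)))
X = -2208 (X = Add(32, Mul(64, -35)) = Add(32, -2240) = -2208)
Pow(Add(Add(Function('H')(222, 64), Mul(-1, 24236)), X), -1) = Pow(Add(Add(Add(Rational(-151, 2), Mul(Rational(-5, 2), 222)), Mul(-1, 24236)), -2208), -1) = Pow(Add(Add(Add(Rational(-151, 2), -555), -24236), -2208), -1) = Pow(Add(Add(Rational(-1261, 2), -24236), -2208), -1) = Pow(Add(Rational(-49733, 2), -2208), -1) = Pow(Rational(-54149, 2), -1) = Rational(-2, 54149)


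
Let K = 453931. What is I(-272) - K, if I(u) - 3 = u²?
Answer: -379944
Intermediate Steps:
I(u) = 3 + u²
I(-272) - K = (3 + (-272)²) - 1*453931 = (3 + 73984) - 453931 = 73987 - 453931 = -379944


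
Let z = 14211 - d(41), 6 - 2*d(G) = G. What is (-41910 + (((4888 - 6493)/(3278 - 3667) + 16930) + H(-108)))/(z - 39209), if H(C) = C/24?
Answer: 19434731/19434829 ≈ 1.0000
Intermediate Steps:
d(G) = 3 - G/2
H(C) = C/24 (H(C) = C*(1/24) = C/24)
z = 28457/2 (z = 14211 - (3 - 1/2*41) = 14211 - (3 - 41/2) = 14211 - 1*(-35/2) = 14211 + 35/2 = 28457/2 ≈ 14229.)
(-41910 + (((4888 - 6493)/(3278 - 3667) + 16930) + H(-108)))/(z - 39209) = (-41910 + (((4888 - 6493)/(3278 - 3667) + 16930) + (1/24)*(-108)))/(28457/2 - 39209) = (-41910 + ((-1605/(-389) + 16930) - 9/2))/(-49961/2) = (-41910 + ((-1605*(-1/389) + 16930) - 9/2))*(-2/49961) = (-41910 + ((1605/389 + 16930) - 9/2))*(-2/49961) = (-41910 + (6587375/389 - 9/2))*(-2/49961) = (-41910 + 13171249/778)*(-2/49961) = -19434731/778*(-2/49961) = 19434731/19434829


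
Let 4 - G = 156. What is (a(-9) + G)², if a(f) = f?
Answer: 25921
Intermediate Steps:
G = -152 (G = 4 - 1*156 = 4 - 156 = -152)
(a(-9) + G)² = (-9 - 152)² = (-161)² = 25921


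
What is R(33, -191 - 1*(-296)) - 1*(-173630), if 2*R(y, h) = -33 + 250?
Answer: 347477/2 ≈ 1.7374e+5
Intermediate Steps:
R(y, h) = 217/2 (R(y, h) = (-33 + 250)/2 = (½)*217 = 217/2)
R(33, -191 - 1*(-296)) - 1*(-173630) = 217/2 - 1*(-173630) = 217/2 + 173630 = 347477/2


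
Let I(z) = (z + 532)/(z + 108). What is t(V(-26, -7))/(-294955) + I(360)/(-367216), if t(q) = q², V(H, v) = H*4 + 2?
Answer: -447066060853/12672526847760 ≈ -0.035278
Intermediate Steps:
I(z) = (532 + z)/(108 + z)
V(H, v) = 2 + 4*H (V(H, v) = 4*H + 2 = 2 + 4*H)
t(V(-26, -7))/(-294955) + I(360)/(-367216) = (2 + 4*(-26))²/(-294955) + ((532 + 360)/(108 + 360))/(-367216) = (2 - 104)²*(-1/294955) + (892/468)*(-1/367216) = (-102)²*(-1/294955) + ((1/468)*892)*(-1/367216) = 10404*(-1/294955) + (223/117)*(-1/367216) = -10404/294955 - 223/42964272 = -447066060853/12672526847760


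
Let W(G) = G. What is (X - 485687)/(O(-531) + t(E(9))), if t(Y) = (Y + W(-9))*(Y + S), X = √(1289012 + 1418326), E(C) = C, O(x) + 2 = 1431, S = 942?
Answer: -485687/1429 + √2707338/1429 ≈ -338.73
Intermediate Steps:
O(x) = 1429 (O(x) = -2 + 1431 = 1429)
X = √2707338 ≈ 1645.4
t(Y) = (-9 + Y)*(942 + Y) (t(Y) = (Y - 9)*(Y + 942) = (-9 + Y)*(942 + Y))
(X - 485687)/(O(-531) + t(E(9))) = (√2707338 - 485687)/(1429 + (-8478 + 9² + 933*9)) = (-485687 + √2707338)/(1429 + (-8478 + 81 + 8397)) = (-485687 + √2707338)/(1429 + 0) = (-485687 + √2707338)/1429 = (-485687 + √2707338)*(1/1429) = -485687/1429 + √2707338/1429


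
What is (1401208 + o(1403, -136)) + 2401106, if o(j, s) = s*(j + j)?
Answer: 3420698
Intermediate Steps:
o(j, s) = 2*j*s (o(j, s) = s*(2*j) = 2*j*s)
(1401208 + o(1403, -136)) + 2401106 = (1401208 + 2*1403*(-136)) + 2401106 = (1401208 - 381616) + 2401106 = 1019592 + 2401106 = 3420698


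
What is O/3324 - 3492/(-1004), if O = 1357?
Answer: 3242459/834324 ≈ 3.8863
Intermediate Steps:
O/3324 - 3492/(-1004) = 1357/3324 - 3492/(-1004) = 1357*(1/3324) - 3492*(-1/1004) = 1357/3324 + 873/251 = 3242459/834324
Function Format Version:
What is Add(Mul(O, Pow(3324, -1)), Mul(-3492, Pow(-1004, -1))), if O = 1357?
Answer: Rational(3242459, 834324) ≈ 3.8863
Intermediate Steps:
Add(Mul(O, Pow(3324, -1)), Mul(-3492, Pow(-1004, -1))) = Add(Mul(1357, Pow(3324, -1)), Mul(-3492, Pow(-1004, -1))) = Add(Mul(1357, Rational(1, 3324)), Mul(-3492, Rational(-1, 1004))) = Add(Rational(1357, 3324), Rational(873, 251)) = Rational(3242459, 834324)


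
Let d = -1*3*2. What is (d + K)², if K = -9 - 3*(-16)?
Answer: 1089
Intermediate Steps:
K = 39 (K = -9 + 48 = 39)
d = -6 (d = -3*2 = -6)
(d + K)² = (-6 + 39)² = 33² = 1089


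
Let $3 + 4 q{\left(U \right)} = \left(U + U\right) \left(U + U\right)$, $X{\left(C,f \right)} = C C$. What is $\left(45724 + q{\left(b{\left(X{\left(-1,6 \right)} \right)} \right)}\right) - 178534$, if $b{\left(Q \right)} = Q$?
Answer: $- \frac{531239}{4} \approx -1.3281 \cdot 10^{5}$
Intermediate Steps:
$X{\left(C,f \right)} = C^{2}$
$q{\left(U \right)} = - \frac{3}{4} + U^{2}$ ($q{\left(U \right)} = - \frac{3}{4} + \frac{\left(U + U\right) \left(U + U\right)}{4} = - \frac{3}{4} + \frac{2 U 2 U}{4} = - \frac{3}{4} + \frac{4 U^{2}}{4} = - \frac{3}{4} + U^{2}$)
$\left(45724 + q{\left(b{\left(X{\left(-1,6 \right)} \right)} \right)}\right) - 178534 = \left(45724 - \left(\frac{3}{4} - \left(\left(-1\right)^{2}\right)^{2}\right)\right) - 178534 = \left(45724 - \left(\frac{3}{4} - 1^{2}\right)\right) - 178534 = \left(45724 + \left(- \frac{3}{4} + 1\right)\right) - 178534 = \left(45724 + \frac{1}{4}\right) - 178534 = \frac{182897}{4} - 178534 = - \frac{531239}{4}$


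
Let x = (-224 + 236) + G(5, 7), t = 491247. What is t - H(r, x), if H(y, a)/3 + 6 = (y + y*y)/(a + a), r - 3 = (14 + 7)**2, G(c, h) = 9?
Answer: 3340065/7 ≈ 4.7715e+5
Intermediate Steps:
x = 21 (x = (-224 + 236) + 9 = 12 + 9 = 21)
r = 444 (r = 3 + (14 + 7)**2 = 3 + 21**2 = 3 + 441 = 444)
H(y, a) = -18 + 3*(y + y**2)/(2*a) (H(y, a) = -18 + 3*((y + y*y)/(a + a)) = -18 + 3*((y + y**2)/((2*a))) = -18 + 3*((y + y**2)*(1/(2*a))) = -18 + 3*((y + y**2)/(2*a)) = -18 + 3*(y + y**2)/(2*a))
t - H(r, x) = 491247 - 3*(444 + 444**2 - 12*21)/(2*21) = 491247 - 3*(444 + 197136 - 252)/(2*21) = 491247 - 3*197328/(2*21) = 491247 - 1*98664/7 = 491247 - 98664/7 = 3340065/7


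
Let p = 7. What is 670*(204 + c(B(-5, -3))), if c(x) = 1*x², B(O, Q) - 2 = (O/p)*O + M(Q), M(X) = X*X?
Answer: 13668000/49 ≈ 2.7894e+5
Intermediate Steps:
M(X) = X²
B(O, Q) = 2 + Q² + O²/7 (B(O, Q) = 2 + ((O/7)*O + Q²) = 2 + (O²/7 + Q²) = 2 + (Q² + O²/7) = 2 + Q² + O²/7)
c(x) = x²
670*(204 + c(B(-5, -3))) = 670*(204 + (2 + (-3)² + (⅐)*(-5)²)²) = 670*(204 + (2 + 9 + (⅐)*25)²) = 670*(204 + (2 + 9 + 25/7)²) = 670*(204 + (102/7)²) = 670*(204 + 10404/49) = 670*(20400/49) = 13668000/49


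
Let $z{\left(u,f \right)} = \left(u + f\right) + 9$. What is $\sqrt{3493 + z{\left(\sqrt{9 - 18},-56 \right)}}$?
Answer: $\sqrt{3446 + 3 i} \approx 58.703 + 0.0256 i$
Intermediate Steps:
$z{\left(u,f \right)} = 9 + f + u$ ($z{\left(u,f \right)} = \left(f + u\right) + 9 = 9 + f + u$)
$\sqrt{3493 + z{\left(\sqrt{9 - 18},-56 \right)}} = \sqrt{3493 + \left(9 - 56 + \sqrt{9 - 18}\right)} = \sqrt{3493 + \left(9 - 56 + \sqrt{-9}\right)} = \sqrt{3493 + \left(9 - 56 + 3 i\right)} = \sqrt{3493 - \left(47 - 3 i\right)} = \sqrt{3446 + 3 i}$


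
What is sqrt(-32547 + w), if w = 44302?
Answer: sqrt(11755) ≈ 108.42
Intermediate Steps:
sqrt(-32547 + w) = sqrt(-32547 + 44302) = sqrt(11755)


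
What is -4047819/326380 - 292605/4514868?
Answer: -765452870533/61398442410 ≈ -12.467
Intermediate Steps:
-4047819/326380 - 292605/4514868 = -4047819*1/326380 - 292605*1/4514868 = -4047819/326380 - 97535/1504956 = -765452870533/61398442410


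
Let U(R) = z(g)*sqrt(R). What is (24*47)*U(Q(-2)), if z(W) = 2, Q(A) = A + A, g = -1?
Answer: 4512*I ≈ 4512.0*I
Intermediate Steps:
Q(A) = 2*A
U(R) = 2*sqrt(R)
(24*47)*U(Q(-2)) = (24*47)*(2*sqrt(2*(-2))) = 1128*(2*sqrt(-4)) = 1128*(2*(2*I)) = 1128*(4*I) = 4512*I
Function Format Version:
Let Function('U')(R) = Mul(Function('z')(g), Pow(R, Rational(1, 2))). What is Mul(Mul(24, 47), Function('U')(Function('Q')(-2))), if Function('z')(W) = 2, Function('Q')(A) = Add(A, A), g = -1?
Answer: Mul(4512, I) ≈ Mul(4512.0, I)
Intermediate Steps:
Function('Q')(A) = Mul(2, A)
Function('U')(R) = Mul(2, Pow(R, Rational(1, 2)))
Mul(Mul(24, 47), Function('U')(Function('Q')(-2))) = Mul(Mul(24, 47), Mul(2, Pow(Mul(2, -2), Rational(1, 2)))) = Mul(1128, Mul(2, Pow(-4, Rational(1, 2)))) = Mul(1128, Mul(2, Mul(2, I))) = Mul(1128, Mul(4, I)) = Mul(4512, I)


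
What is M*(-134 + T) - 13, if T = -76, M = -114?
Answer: 23927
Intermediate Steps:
M*(-134 + T) - 13 = -114*(-134 - 76) - 13 = -114*(-210) - 13 = 23940 - 13 = 23927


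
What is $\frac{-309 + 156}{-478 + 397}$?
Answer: $\frac{17}{9} \approx 1.8889$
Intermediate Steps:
$\frac{-309 + 156}{-478 + 397} = - \frac{153}{-81} = \left(-153\right) \left(- \frac{1}{81}\right) = \frac{17}{9}$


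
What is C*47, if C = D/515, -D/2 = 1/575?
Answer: -94/296125 ≈ -0.00031743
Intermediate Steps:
D = -2/575 ≈ -0.0034783
C = -2/296125 (C = -2/575/515 = -2/575*1/515 = -2/296125 ≈ -6.7539e-6)
C*47 = -2/296125*47 = -94/296125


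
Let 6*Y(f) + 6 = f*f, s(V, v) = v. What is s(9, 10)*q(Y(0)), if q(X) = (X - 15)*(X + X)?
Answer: 320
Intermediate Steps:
Y(f) = -1 + f²/6 (Y(f) = -1 + (f*f)/6 = -1 + f²/6)
q(X) = 2*X*(-15 + X) (q(X) = (-15 + X)*(2*X) = 2*X*(-15 + X))
s(9, 10)*q(Y(0)) = 10*(2*(-1 + (⅙)*0²)*(-15 + (-1 + (⅙)*0²))) = 10*(2*(-1 + (⅙)*0)*(-15 + (-1 + (⅙)*0))) = 10*(2*(-1 + 0)*(-15 + (-1 + 0))) = 10*(2*(-1)*(-15 - 1)) = 10*(2*(-1)*(-16)) = 10*32 = 320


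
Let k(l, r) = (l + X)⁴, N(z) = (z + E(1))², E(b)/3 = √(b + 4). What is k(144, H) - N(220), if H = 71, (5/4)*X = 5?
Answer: 479736771 - 1320*√5 ≈ 4.7973e+8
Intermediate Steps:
X = 4 (X = (⅘)*5 = 4)
E(b) = 3*√(4 + b) (E(b) = 3*√(b + 4) = 3*√(4 + b))
N(z) = (z + 3*√5)² (N(z) = (z + 3*√(4 + 1))² = (z + 3*√5)²)
k(l, r) = (4 + l)⁴ (k(l, r) = (l + 4)⁴ = (4 + l)⁴)
k(144, H) - N(220) = (4 + 144)⁴ - (220 + 3*√5)² = 148⁴ - (220 + 3*√5)² = 479785216 - (220 + 3*√5)²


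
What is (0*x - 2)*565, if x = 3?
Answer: -1130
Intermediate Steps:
(0*x - 2)*565 = (0*3 - 2)*565 = (0 - 2)*565 = -2*565 = -1130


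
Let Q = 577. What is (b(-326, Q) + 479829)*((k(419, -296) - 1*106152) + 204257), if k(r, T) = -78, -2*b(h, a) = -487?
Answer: 94120133915/2 ≈ 4.7060e+10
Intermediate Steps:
b(h, a) = 487/2 (b(h, a) = -½*(-487) = 487/2)
(b(-326, Q) + 479829)*((k(419, -296) - 1*106152) + 204257) = (487/2 + 479829)*((-78 - 1*106152) + 204257) = 960145*((-78 - 106152) + 204257)/2 = 960145*(-106230 + 204257)/2 = (960145/2)*98027 = 94120133915/2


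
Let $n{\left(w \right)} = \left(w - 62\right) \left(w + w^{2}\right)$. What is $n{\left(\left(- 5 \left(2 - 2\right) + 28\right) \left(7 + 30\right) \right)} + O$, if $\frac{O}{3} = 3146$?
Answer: $1046408806$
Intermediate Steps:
$O = 9438$ ($O = 3 \cdot 3146 = 9438$)
$n{\left(w \right)} = \left(-62 + w\right) \left(w + w^{2}\right)$
$n{\left(\left(- 5 \left(2 - 2\right) + 28\right) \left(7 + 30\right) \right)} + O = \left(- 5 \left(2 - 2\right) + 28\right) \left(7 + 30\right) \left(-62 + \left(\left(- 5 \left(2 - 2\right) + 28\right) \left(7 + 30\right)\right)^{2} - 61 \left(- 5 \left(2 - 2\right) + 28\right) \left(7 + 30\right)\right) + 9438 = \left(\left(-5\right) 0 + 28\right) 37 \left(-62 + \left(\left(\left(-5\right) 0 + 28\right) 37\right)^{2} - 61 \left(\left(-5\right) 0 + 28\right) 37\right) + 9438 = \left(0 + 28\right) 37 \left(-62 + \left(\left(0 + 28\right) 37\right)^{2} - 61 \left(0 + 28\right) 37\right) + 9438 = 28 \cdot 37 \left(-62 + \left(28 \cdot 37\right)^{2} - 61 \cdot 28 \cdot 37\right) + 9438 = 1036 \left(-62 + 1036^{2} - 63196\right) + 9438 = 1036 \left(-62 + 1073296 - 63196\right) + 9438 = 1036 \cdot 1010038 + 9438 = 1046399368 + 9438 = 1046408806$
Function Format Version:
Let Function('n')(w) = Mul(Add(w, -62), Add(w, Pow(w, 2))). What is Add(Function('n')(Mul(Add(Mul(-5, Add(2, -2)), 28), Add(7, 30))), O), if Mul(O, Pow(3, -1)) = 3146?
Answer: 1046408806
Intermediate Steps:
O = 9438 (O = Mul(3, 3146) = 9438)
Function('n')(w) = Mul(Add(-62, w), Add(w, Pow(w, 2)))
Add(Function('n')(Mul(Add(Mul(-5, Add(2, -2)), 28), Add(7, 30))), O) = Add(Mul(Mul(Add(Mul(-5, Add(2, -2)), 28), Add(7, 30)), Add(-62, Pow(Mul(Add(Mul(-5, Add(2, -2)), 28), Add(7, 30)), 2), Mul(-61, Mul(Add(Mul(-5, Add(2, -2)), 28), Add(7, 30))))), 9438) = Add(Mul(Mul(Add(Mul(-5, 0), 28), 37), Add(-62, Pow(Mul(Add(Mul(-5, 0), 28), 37), 2), Mul(-61, Mul(Add(Mul(-5, 0), 28), 37)))), 9438) = Add(Mul(Mul(Add(0, 28), 37), Add(-62, Pow(Mul(Add(0, 28), 37), 2), Mul(-61, Mul(Add(0, 28), 37)))), 9438) = Add(Mul(Mul(28, 37), Add(-62, Pow(Mul(28, 37), 2), Mul(-61, Mul(28, 37)))), 9438) = Add(Mul(1036, Add(-62, Pow(1036, 2), Mul(-61, 1036))), 9438) = Add(Mul(1036, Add(-62, 1073296, -63196)), 9438) = Add(Mul(1036, 1010038), 9438) = Add(1046399368, 9438) = 1046408806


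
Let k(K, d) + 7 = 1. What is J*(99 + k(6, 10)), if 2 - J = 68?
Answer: -6138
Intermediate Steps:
J = -66 (J = 2 - 1*68 = 2 - 68 = -66)
k(K, d) = -6 (k(K, d) = -7 + 1 = -6)
J*(99 + k(6, 10)) = -66*(99 - 6) = -66*93 = -6138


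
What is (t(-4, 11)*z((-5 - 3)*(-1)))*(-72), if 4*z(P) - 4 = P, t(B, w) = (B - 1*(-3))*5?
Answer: 1080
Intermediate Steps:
t(B, w) = 15 + 5*B (t(B, w) = (B + 3)*5 = (3 + B)*5 = 15 + 5*B)
z(P) = 1 + P/4
(t(-4, 11)*z((-5 - 3)*(-1)))*(-72) = ((15 + 5*(-4))*(1 + ((-5 - 3)*(-1))/4))*(-72) = ((15 - 20)*(1 + (-8*(-1))/4))*(-72) = -5*(1 + (¼)*8)*(-72) = -5*(1 + 2)*(-72) = -5*3*(-72) = -15*(-72) = 1080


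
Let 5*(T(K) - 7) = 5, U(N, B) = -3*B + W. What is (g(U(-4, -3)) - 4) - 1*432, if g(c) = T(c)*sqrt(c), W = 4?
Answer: -436 + 8*sqrt(13) ≈ -407.16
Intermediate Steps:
U(N, B) = 4 - 3*B (U(N, B) = -3*B + 4 = 4 - 3*B)
T(K) = 8 (T(K) = 7 + (1/5)*5 = 7 + 1 = 8)
g(c) = 8*sqrt(c)
(g(U(-4, -3)) - 4) - 1*432 = (8*sqrt(4 - 3*(-3)) - 4) - 1*432 = (8*sqrt(4 + 9) - 4) - 432 = (8*sqrt(13) - 4) - 432 = (-4 + 8*sqrt(13)) - 432 = -436 + 8*sqrt(13)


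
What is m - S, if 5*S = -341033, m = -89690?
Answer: -107417/5 ≈ -21483.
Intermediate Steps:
S = -341033/5 (S = (⅕)*(-341033) = -341033/5 ≈ -68207.)
m - S = -89690 - 1*(-341033/5) = -89690 + 341033/5 = -107417/5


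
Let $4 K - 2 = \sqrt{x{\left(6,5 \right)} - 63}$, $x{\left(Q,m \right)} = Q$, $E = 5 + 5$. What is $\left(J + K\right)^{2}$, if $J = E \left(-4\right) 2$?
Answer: $\frac{\left(318 - i \sqrt{57}\right)^{2}}{16} \approx 6316.7 - 300.11 i$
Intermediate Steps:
$E = 10$
$J = -80$ ($J = 10 \left(-4\right) 2 = \left(-40\right) 2 = -80$)
$K = \frac{1}{2} + \frac{i \sqrt{57}}{4}$ ($K = \frac{1}{2} + \frac{\sqrt{6 - 63}}{4} = \frac{1}{2} + \frac{\sqrt{-57}}{4} = \frac{1}{2} + \frac{i \sqrt{57}}{4} \approx 0.5 + 1.8875 i$)
$\left(J + K\right)^{2} = \left(-80 + \left(\frac{1}{2} + \frac{i \sqrt{57}}{4}\right)\right)^{2} = \left(- \frac{159}{2} + \frac{i \sqrt{57}}{4}\right)^{2}$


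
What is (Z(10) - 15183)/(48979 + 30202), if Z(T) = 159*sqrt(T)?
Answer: -15183/79181 + 159*sqrt(10)/79181 ≈ -0.18540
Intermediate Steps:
(Z(10) - 15183)/(48979 + 30202) = (159*sqrt(10) - 15183)/(48979 + 30202) = (-15183 + 159*sqrt(10))/79181 = (-15183 + 159*sqrt(10))*(1/79181) = -15183/79181 + 159*sqrt(10)/79181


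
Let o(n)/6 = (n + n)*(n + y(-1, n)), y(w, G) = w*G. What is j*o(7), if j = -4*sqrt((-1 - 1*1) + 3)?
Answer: 0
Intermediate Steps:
j = -4 (j = -4*sqrt((-1 - 1) + 3) = -4*sqrt(-2 + 3) = -4*sqrt(1) = -4*1 = -4)
y(w, G) = G*w
o(n) = 0 (o(n) = 6*((n + n)*(n + n*(-1))) = 6*((2*n)*(n - n)) = 6*((2*n)*0) = 6*0 = 0)
j*o(7) = -4*0 = 0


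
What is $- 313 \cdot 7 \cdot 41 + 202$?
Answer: $-89629$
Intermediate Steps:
$- 313 \cdot 7 \cdot 41 + 202 = \left(-313\right) 287 + 202 = -89831 + 202 = -89629$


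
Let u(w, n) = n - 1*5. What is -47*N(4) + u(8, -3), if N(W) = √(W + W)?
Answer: -8 - 94*√2 ≈ -140.94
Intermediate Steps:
u(w, n) = -5 + n (u(w, n) = n - 5 = -5 + n)
N(W) = √2*√W (N(W) = √(2*W) = √2*√W)
-47*N(4) + u(8, -3) = -47*√2*√4 + (-5 - 3) = -47*√2*2 - 8 = -94*√2 - 8 = -8 - 94*√2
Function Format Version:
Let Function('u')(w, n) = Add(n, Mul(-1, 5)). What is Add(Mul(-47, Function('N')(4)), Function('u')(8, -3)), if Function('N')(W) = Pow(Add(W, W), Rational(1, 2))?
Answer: Add(-8, Mul(-94, Pow(2, Rational(1, 2)))) ≈ -140.94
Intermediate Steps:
Function('u')(w, n) = Add(-5, n) (Function('u')(w, n) = Add(n, -5) = Add(-5, n))
Function('N')(W) = Mul(Pow(2, Rational(1, 2)), Pow(W, Rational(1, 2))) (Function('N')(W) = Pow(Mul(2, W), Rational(1, 2)) = Mul(Pow(2, Rational(1, 2)), Pow(W, Rational(1, 2))))
Add(Mul(-47, Function('N')(4)), Function('u')(8, -3)) = Add(Mul(-47, Mul(Pow(2, Rational(1, 2)), Pow(4, Rational(1, 2)))), Add(-5, -3)) = Add(Mul(-47, Mul(Pow(2, Rational(1, 2)), 2)), -8) = Add(Mul(-47, Mul(2, Pow(2, Rational(1, 2)))), -8) = Add(Mul(-94, Pow(2, Rational(1, 2))), -8) = Add(-8, Mul(-94, Pow(2, Rational(1, 2))))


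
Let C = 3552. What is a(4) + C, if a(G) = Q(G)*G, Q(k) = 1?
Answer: 3556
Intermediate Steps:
a(G) = G (a(G) = 1*G = G)
a(4) + C = 4 + 3552 = 3556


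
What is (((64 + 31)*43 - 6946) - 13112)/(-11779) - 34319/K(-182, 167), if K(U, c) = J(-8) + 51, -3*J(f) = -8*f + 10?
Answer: -1211468636/930541 ≈ -1301.9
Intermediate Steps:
J(f) = -10/3 + 8*f/3 (J(f) = -(-8*f + 10)/3 = -(10 - 8*f)/3 = -10/3 + 8*f/3)
K(U, c) = 79/3 (K(U, c) = (-10/3 + (8/3)*(-8)) + 51 = (-10/3 - 64/3) + 51 = -74/3 + 51 = 79/3)
(((64 + 31)*43 - 6946) - 13112)/(-11779) - 34319/K(-182, 167) = (((64 + 31)*43 - 6946) - 13112)/(-11779) - 34319/79/3 = ((95*43 - 6946) - 13112)*(-1/11779) - 34319*3/79 = ((4085 - 6946) - 13112)*(-1/11779) - 102957/79 = (-2861 - 13112)*(-1/11779) - 102957/79 = -15973*(-1/11779) - 102957/79 = 15973/11779 - 102957/79 = -1211468636/930541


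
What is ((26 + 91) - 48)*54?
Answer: 3726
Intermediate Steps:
((26 + 91) - 48)*54 = (117 - 48)*54 = 69*54 = 3726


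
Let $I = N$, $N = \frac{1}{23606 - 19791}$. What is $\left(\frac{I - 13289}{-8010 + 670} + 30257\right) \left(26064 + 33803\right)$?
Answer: $\frac{25362960986243939}{14001050} \approx 1.8115 \cdot 10^{9}$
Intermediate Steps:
$N = \frac{1}{3815} \approx 0.00026212$
$I = \frac{1}{3815} \approx 0.00026212$
$\left(\frac{I - 13289}{-8010 + 670} + 30257\right) \left(26064 + 33803\right) = \left(\frac{\frac{1}{3815} - 13289}{-8010 + 670} + 30257\right) \left(26064 + 33803\right) = \left(- \frac{50697534}{3815 \left(-7340\right)} + 30257\right) 59867 = \left(\left(- \frac{50697534}{3815}\right) \left(- \frac{1}{7340}\right) + 30257\right) 59867 = \left(\frac{25348767}{14001050} + 30257\right) 59867 = \frac{423655118617}{14001050} \cdot 59867 = \frac{25362960986243939}{14001050}$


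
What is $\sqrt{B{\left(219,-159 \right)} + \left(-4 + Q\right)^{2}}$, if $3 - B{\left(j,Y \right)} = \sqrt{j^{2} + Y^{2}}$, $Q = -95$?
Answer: $\sqrt{9804 - 3 \sqrt{8138}} \approx 97.639$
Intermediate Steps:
$B{\left(j,Y \right)} = 3 - \sqrt{Y^{2} + j^{2}}$ ($B{\left(j,Y \right)} = 3 - \sqrt{j^{2} + Y^{2}} = 3 - \sqrt{Y^{2} + j^{2}}$)
$\sqrt{B{\left(219,-159 \right)} + \left(-4 + Q\right)^{2}} = \sqrt{\left(3 - \sqrt{\left(-159\right)^{2} + 219^{2}}\right) + \left(-4 - 95\right)^{2}} = \sqrt{\left(3 - \sqrt{25281 + 47961}\right) + \left(-99\right)^{2}} = \sqrt{\left(3 - \sqrt{73242}\right) + 9801} = \sqrt{\left(3 - 3 \sqrt{8138}\right) + 9801} = \sqrt{9804 - 3 \sqrt{8138}}$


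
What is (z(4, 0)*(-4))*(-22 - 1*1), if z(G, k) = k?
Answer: 0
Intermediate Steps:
(z(4, 0)*(-4))*(-22 - 1*1) = (0*(-4))*(-22 - 1*1) = 0*(-22 - 1) = 0*(-23) = 0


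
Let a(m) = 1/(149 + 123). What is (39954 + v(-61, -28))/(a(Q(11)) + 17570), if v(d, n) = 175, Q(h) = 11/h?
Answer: 10915088/4779041 ≈ 2.2840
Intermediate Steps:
a(m) = 1/272
(39954 + v(-61, -28))/(a(Q(11)) + 17570) = (39954 + 175)/(1/272 + 17570) = 40129/(4779041/272) = 40129*(272/4779041) = 10915088/4779041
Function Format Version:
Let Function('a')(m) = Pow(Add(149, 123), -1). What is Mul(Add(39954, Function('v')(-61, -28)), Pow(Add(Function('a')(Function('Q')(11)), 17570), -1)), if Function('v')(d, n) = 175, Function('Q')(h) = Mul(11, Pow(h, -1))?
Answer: Rational(10915088, 4779041) ≈ 2.2840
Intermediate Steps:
Function('a')(m) = Rational(1, 272) (Function('a')(m) = Pow(272, -1) = Rational(1, 272))
Mul(Add(39954, Function('v')(-61, -28)), Pow(Add(Function('a')(Function('Q')(11)), 17570), -1)) = Mul(Add(39954, 175), Pow(Add(Rational(1, 272), 17570), -1)) = Mul(40129, Pow(Rational(4779041, 272), -1)) = Mul(40129, Rational(272, 4779041)) = Rational(10915088, 4779041)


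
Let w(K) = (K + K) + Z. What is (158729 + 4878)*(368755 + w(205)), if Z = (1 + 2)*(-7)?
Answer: 60394542408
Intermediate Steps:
Z = -21 (Z = 3*(-7) = -21)
w(K) = -21 + 2*K (w(K) = (K + K) - 21 = 2*K - 21 = -21 + 2*K)
(158729 + 4878)*(368755 + w(205)) = (158729 + 4878)*(368755 + (-21 + 2*205)) = 163607*(368755 + (-21 + 410)) = 163607*(368755 + 389) = 163607*369144 = 60394542408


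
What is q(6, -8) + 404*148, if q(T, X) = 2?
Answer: 59794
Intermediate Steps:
q(6, -8) + 404*148 = 2 + 404*148 = 2 + 59792 = 59794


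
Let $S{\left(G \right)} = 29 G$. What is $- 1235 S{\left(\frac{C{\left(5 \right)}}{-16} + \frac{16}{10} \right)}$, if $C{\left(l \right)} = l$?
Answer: $- \frac{737789}{16} \approx -46112.0$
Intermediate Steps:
$- 1235 S{\left(\frac{C{\left(5 \right)}}{-16} + \frac{16}{10} \right)} = - 1235 \cdot 29 \left(\frac{5}{-16} + \frac{16}{10}\right) = - 1235 \cdot 29 \left(5 \left(- \frac{1}{16}\right) + 16 \cdot \frac{1}{10}\right) = - 1235 \cdot 29 \left(- \frac{5}{16} + \frac{8}{5}\right) = - 1235 \cdot 29 \cdot \frac{103}{80} = \left(-1235\right) \frac{2987}{80} = - \frac{737789}{16}$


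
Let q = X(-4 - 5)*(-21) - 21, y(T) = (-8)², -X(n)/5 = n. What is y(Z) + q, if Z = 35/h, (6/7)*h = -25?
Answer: -902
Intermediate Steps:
h = -175/6 (h = (7/6)*(-25) = -175/6 ≈ -29.167)
X(n) = -5*n
Z = -6/5 (Z = 35/(-175/6) = 35*(-6/175) = -6/5 ≈ -1.2000)
y(T) = 64
q = -966 (q = -5*(-4 - 5)*(-21) - 21 = -5*(-9)*(-21) - 21 = 45*(-21) - 21 = -945 - 21 = -966)
y(Z) + q = 64 - 966 = -902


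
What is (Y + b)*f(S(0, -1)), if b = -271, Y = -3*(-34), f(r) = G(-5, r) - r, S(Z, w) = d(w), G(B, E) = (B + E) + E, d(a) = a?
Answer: 1014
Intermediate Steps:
G(B, E) = B + 2*E
S(Z, w) = w
f(r) = -5 + r (f(r) = (-5 + 2*r) - r = -5 + r)
Y = 102
(Y + b)*f(S(0, -1)) = (102 - 271)*(-5 - 1) = -169*(-6) = 1014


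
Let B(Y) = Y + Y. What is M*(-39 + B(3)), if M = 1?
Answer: -33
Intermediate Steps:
B(Y) = 2*Y
M*(-39 + B(3)) = 1*(-39 + 2*3) = 1*(-39 + 6) = 1*(-33) = -33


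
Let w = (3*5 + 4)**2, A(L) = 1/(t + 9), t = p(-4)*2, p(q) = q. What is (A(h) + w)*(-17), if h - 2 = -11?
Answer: -6154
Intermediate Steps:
h = -9 (h = 2 - 11 = -9)
t = -8 (t = -4*2 = -8)
A(L) = 1 (A(L) = 1/(-8 + 9) = 1/1 = 1)
w = 361 (w = (15 + 4)**2 = 19**2 = 361)
(A(h) + w)*(-17) = (1 + 361)*(-17) = 362*(-17) = -6154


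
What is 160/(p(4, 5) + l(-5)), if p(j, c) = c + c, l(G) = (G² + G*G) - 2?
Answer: 80/29 ≈ 2.7586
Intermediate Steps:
l(G) = -2 + 2*G² (l(G) = (G² + G²) - 2 = 2*G² - 2 = -2 + 2*G²)
p(j, c) = 2*c
160/(p(4, 5) + l(-5)) = 160/(2*5 + (-2 + 2*(-5)²)) = 160/(10 + (-2 + 2*25)) = 160/(10 + (-2 + 50)) = 160/(10 + 48) = 160/58 = 160*(1/58) = 80/29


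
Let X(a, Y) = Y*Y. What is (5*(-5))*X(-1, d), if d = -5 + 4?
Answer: -25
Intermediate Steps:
d = -1
X(a, Y) = Y²
(5*(-5))*X(-1, d) = (5*(-5))*(-1)² = -25*1 = -25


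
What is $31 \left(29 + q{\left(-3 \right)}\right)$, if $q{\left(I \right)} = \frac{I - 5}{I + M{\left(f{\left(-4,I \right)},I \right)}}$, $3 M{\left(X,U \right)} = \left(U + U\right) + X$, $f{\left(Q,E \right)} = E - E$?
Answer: $\frac{4743}{5} \approx 948.6$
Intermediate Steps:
$f{\left(Q,E \right)} = 0$
$M{\left(X,U \right)} = \frac{X}{3} + \frac{2 U}{3}$ ($M{\left(X,U \right)} = \frac{\left(U + U\right) + X}{3} = \frac{2 U + X}{3} = \frac{X + 2 U}{3} = \frac{X}{3} + \frac{2 U}{3}$)
$q{\left(I \right)} = \frac{3 \left(-5 + I\right)}{5 I}$ ($q{\left(I \right)} = \frac{I - 5}{I + \left(\frac{1}{3} \cdot 0 + \frac{2 I}{3}\right)} = \frac{-5 + I}{I + \left(0 + \frac{2 I}{3}\right)} = \frac{-5 + I}{I + \frac{2 I}{3}} = \frac{-5 + I}{\frac{5}{3} I} = \left(-5 + I\right) \frac{3}{5 I} = \frac{3 \left(-5 + I\right)}{5 I}$)
$31 \left(29 + q{\left(-3 \right)}\right) = 31 \left(29 - \left(- \frac{3}{5} + \frac{3}{-3}\right)\right) = 31 \left(29 + \left(\frac{3}{5} - -1\right)\right) = 31 \left(29 + \left(\frac{3}{5} + 1\right)\right) = 31 \left(29 + \frac{8}{5}\right) = 31 \cdot \frac{153}{5} = \frac{4743}{5}$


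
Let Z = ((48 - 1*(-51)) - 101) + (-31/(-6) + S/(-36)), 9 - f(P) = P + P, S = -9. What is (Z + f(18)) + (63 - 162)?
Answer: -1471/12 ≈ -122.58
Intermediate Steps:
f(P) = 9 - 2*P (f(P) = 9 - (P + P) = 9 - 2*P)
Z = 41/12 (Z = ((48 - 1*(-51)) - 101) + (-31/(-6) - 9/(-36)) = ((48 + 51) - 101) + (-31*(-⅙) - 9*(-1/36)) = (99 - 101) + (31/6 + ¼) = -2 + 65/12 = 41/12 ≈ 3.4167)
(Z + f(18)) + (63 - 162) = (41/12 + (9 - 2*18)) + (63 - 162) = (41/12 + (9 - 36)) - 99 = (41/12 - 27) - 99 = -283/12 - 99 = -1471/12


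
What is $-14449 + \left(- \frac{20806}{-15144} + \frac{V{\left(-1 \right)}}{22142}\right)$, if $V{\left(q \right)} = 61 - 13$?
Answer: $- \frac{1211138710447}{83829612} \approx -14448.0$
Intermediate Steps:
$V{\left(q \right)} = 48$
$-14449 + \left(- \frac{20806}{-15144} + \frac{V{\left(-1 \right)}}{22142}\right) = -14449 + \left(- \frac{20806}{-15144} + \frac{48}{22142}\right) = -14449 + \left(\left(-20806\right) \left(- \frac{1}{15144}\right) + 48 \cdot \frac{1}{22142}\right) = -14449 + \left(\frac{10403}{7572} + \frac{24}{11071}\right) = -14449 + \frac{115353341}{83829612} = - \frac{1211138710447}{83829612}$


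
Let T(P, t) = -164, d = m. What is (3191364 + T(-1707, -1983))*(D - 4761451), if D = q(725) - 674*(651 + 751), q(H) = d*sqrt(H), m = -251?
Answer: -18210260488800 - 4004956000*sqrt(29) ≈ -1.8232e+13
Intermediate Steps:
d = -251
q(H) = -251*sqrt(H)
D = -944948 - 1255*sqrt(29) (D = -1255*sqrt(29) - 674*(651 + 751) = -1255*sqrt(29) - 674*1402 = -1255*sqrt(29) - 944948 = -944948 - 1255*sqrt(29) ≈ -9.5171e+5)
(3191364 + T(-1707, -1983))*(D - 4761451) = (3191364 - 164)*((-944948 - 1255*sqrt(29)) - 4761451) = 3191200*(-5706399 - 1255*sqrt(29)) = -18210260488800 - 4004956000*sqrt(29)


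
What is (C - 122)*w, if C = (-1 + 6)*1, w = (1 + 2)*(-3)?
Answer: 1053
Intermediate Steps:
w = -9 (w = 3*(-3) = -9)
C = 5 (C = 5*1 = 5)
(C - 122)*w = (5 - 122)*(-9) = -117*(-9) = 1053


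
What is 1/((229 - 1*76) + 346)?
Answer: 1/499 ≈ 0.0020040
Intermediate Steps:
1/((229 - 1*76) + 346) = 1/((229 - 76) + 346) = 1/(153 + 346) = 1/499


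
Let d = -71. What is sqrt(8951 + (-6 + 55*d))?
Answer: 12*sqrt(35) ≈ 70.993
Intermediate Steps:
sqrt(8951 + (-6 + 55*d)) = sqrt(8951 + (-6 + 55*(-71))) = sqrt(8951 + (-6 - 3905)) = sqrt(8951 - 3911) = sqrt(5040) = 12*sqrt(35)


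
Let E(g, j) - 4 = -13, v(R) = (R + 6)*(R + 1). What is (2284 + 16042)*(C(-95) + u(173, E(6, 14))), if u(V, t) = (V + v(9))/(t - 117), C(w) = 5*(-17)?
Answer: -14442197/9 ≈ -1.6047e+6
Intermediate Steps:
v(R) = (1 + R)*(6 + R) (v(R) = (6 + R)*(1 + R) = (1 + R)*(6 + R))
E(g, j) = -9 (E(g, j) = 4 - 13 = -9)
C(w) = -85
u(V, t) = (150 + V)/(-117 + t) (u(V, t) = (V + (6 + 9² + 7*9))/(t - 117) = (V + (6 + 81 + 63))/(-117 + t) = (V + 150)/(-117 + t) = (150 + V)/(-117 + t))
(2284 + 16042)*(C(-95) + u(173, E(6, 14))) = (2284 + 16042)*(-85 + (150 + 173)/(-117 - 9)) = 18326*(-85 + 323/(-126)) = 18326*(-85 - 1/126*323) = 18326*(-85 - 323/126) = 18326*(-11033/126) = -14442197/9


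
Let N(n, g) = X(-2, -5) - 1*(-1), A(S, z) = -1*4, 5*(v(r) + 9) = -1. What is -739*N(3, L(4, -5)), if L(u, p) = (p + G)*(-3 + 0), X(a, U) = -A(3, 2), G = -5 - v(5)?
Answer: -3695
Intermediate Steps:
v(r) = -46/5 (v(r) = -9 + (1/5)*(-1) = -9 - 1/5 = -46/5)
A(S, z) = -4
G = 21/5 (G = -5 - 1*(-46/5) = -5 + 46/5 = 21/5 ≈ 4.2000)
X(a, U) = 4 (X(a, U) = -1*(-4) = 4)
L(u, p) = -63/5 - 3*p (L(u, p) = (p + 21/5)*(-3 + 0) = (21/5 + p)*(-3) = -63/5 - 3*p)
N(n, g) = 5 (N(n, g) = 4 - 1*(-1) = 4 + 1 = 5)
-739*N(3, L(4, -5)) = -739*5 = -3695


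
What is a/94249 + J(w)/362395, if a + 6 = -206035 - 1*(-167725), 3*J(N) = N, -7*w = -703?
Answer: -291529806173/717262693455 ≈ -0.40645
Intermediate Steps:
w = 703/7 (w = -1/7*(-703) = 703/7 ≈ 100.43)
J(N) = N/3
a = -38316 (a = -6 + (-206035 - 1*(-167725)) = -6 + (-206035 + 167725) = -6 - 38310 = -38316)
a/94249 + J(w)/362395 = -38316/94249 + ((1/3)*(703/7))/362395 = -38316*1/94249 + (703/21)*(1/362395) = -38316/94249 + 703/7610295 = -291529806173/717262693455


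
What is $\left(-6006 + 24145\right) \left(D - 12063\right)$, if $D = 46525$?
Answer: $625106218$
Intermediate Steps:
$\left(-6006 + 24145\right) \left(D - 12063\right) = \left(-6006 + 24145\right) \left(46525 - 12063\right) = 18139 \cdot 34462 = 625106218$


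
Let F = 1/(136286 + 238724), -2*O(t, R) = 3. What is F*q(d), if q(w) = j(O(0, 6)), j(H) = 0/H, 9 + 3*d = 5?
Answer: 0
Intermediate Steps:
O(t, R) = -3/2 (O(t, R) = -½*3 = -3/2)
d = -4/3 (d = -3 + (⅓)*5 = -3 + 5/3 = -4/3 ≈ -1.3333)
j(H) = 0
q(w) = 0
F = 1/375010 ≈ 2.6666e-6
F*q(d) = (1/375010)*0 = 0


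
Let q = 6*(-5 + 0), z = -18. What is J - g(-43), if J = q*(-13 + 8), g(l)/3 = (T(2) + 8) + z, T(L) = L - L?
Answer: 180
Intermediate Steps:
q = -30 (q = 6*(-5) = -30)
T(L) = 0
g(l) = -30 (g(l) = 3*((0 + 8) - 18) = 3*(8 - 18) = 3*(-10) = -30)
J = 150 (J = -30*(-13 + 8) = -30*(-5) = 150)
J - g(-43) = 150 - 1*(-30) = 150 + 30 = 180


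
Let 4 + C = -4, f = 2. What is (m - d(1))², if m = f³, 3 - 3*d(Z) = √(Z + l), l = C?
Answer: (21 + I*√7)²/9 ≈ 48.222 + 12.347*I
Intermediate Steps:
C = -8 (C = -4 - 4 = -8)
l = -8
d(Z) = 1 - √(-8 + Z)/3 (d(Z) = 1 - √(Z - 8)/3 = 1 - √(-8 + Z)/3)
m = 8 (m = 2³ = 8)
(m - d(1))² = (8 - (1 - √(-8 + 1)/3))² = (8 - (1 - I*√7/3))² = (8 + (-1 + I*√7/3))² = (7 + I*√7/3)²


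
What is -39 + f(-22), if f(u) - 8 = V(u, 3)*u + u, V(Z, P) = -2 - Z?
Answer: -493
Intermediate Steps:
f(u) = 8 + u + u*(-2 - u) (f(u) = 8 + ((-2 - u)*u + u) = 8 + (u*(-2 - u) + u) = 8 + (u + u*(-2 - u)) = 8 + u + u*(-2 - u))
-39 + f(-22) = -39 + (8 - 1*(-22) - 1*(-22)²) = -39 + (8 + 22 - 1*484) = -39 + (8 + 22 - 484) = -39 - 454 = -493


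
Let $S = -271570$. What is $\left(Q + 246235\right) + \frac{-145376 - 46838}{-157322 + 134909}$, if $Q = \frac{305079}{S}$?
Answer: $\frac{1498803544806703}{6086698410} \approx 2.4624 \cdot 10^{5}$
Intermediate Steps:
$Q = - \frac{305079}{271570}$ ($Q = \frac{305079}{-271570} = 305079 \left(- \frac{1}{271570}\right) = - \frac{305079}{271570} \approx -1.1234$)
$\left(Q + 246235\right) + \frac{-145376 - 46838}{-157322 + 134909} = \left(- \frac{305079}{271570} + 246235\right) + \frac{-145376 - 46838}{-157322 + 134909} = \frac{66869733871}{271570} - \frac{192214}{-22413} = \frac{66869733871}{271570} - - \frac{192214}{22413} = \frac{66869733871}{271570} + \frac{192214}{22413} = \frac{1498803544806703}{6086698410}$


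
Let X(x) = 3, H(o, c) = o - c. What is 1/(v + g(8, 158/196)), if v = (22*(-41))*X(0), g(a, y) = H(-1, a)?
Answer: -1/2715 ≈ -0.00036832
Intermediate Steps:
g(a, y) = -1 - a
v = -2706 (v = (22*(-41))*3 = -902*3 = -2706)
1/(v + g(8, 158/196)) = 1/(-2706 + (-1 - 1*8)) = 1/(-2706 + (-1 - 8)) = 1/(-2706 - 9) = 1/(-2715) = -1/2715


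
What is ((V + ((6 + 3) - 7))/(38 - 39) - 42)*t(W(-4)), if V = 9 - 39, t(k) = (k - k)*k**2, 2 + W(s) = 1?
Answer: 0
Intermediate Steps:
W(s) = -1 (W(s) = -2 + 1 = -1)
t(k) = 0 (t(k) = 0*k**2 = 0)
V = -30
((V + ((6 + 3) - 7))/(38 - 39) - 42)*t(W(-4)) = ((-30 + ((6 + 3) - 7))/(38 - 39) - 42)*0 = ((-30 + (9 - 7))/(-1) - 42)*0 = ((-30 + 2)*(-1) - 42)*0 = (-28*(-1) - 42)*0 = (28 - 42)*0 = -14*0 = 0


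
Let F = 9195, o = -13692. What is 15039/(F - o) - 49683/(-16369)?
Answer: 153696468/41626367 ≈ 3.6923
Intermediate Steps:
15039/(F - o) - 49683/(-16369) = 15039/(9195 - 1*(-13692)) - 49683/(-16369) = 15039/(9195 + 13692) - 49683*(-1/16369) = 15039/22887 + 49683/16369 = 15039*(1/22887) + 49683/16369 = 1671/2543 + 49683/16369 = 153696468/41626367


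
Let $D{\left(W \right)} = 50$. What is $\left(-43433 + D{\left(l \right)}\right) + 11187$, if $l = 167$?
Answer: $-32196$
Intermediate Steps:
$\left(-43433 + D{\left(l \right)}\right) + 11187 = \left(-43433 + 50\right) + 11187 = -43383 + 11187 = -32196$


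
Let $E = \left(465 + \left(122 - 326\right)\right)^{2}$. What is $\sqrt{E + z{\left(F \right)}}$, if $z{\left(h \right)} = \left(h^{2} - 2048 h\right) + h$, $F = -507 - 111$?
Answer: $\sqrt{1715091} \approx 1309.6$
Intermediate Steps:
$F = -618$ ($F = -507 - 111 = -618$)
$z{\left(h \right)} = h^{2} - 2047 h$
$E = 68121$ ($E = \left(465 - 204\right)^{2} = 261^{2} = 68121$)
$\sqrt{E + z{\left(F \right)}} = \sqrt{68121 - 618 \left(-2047 - 618\right)} = \sqrt{68121 - -1646970} = \sqrt{68121 + 1646970} = \sqrt{1715091}$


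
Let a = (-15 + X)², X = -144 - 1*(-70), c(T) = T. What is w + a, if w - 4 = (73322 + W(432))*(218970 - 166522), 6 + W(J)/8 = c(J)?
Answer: 4024342965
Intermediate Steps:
W(J) = -48 + 8*J
X = -74 (X = -144 + 70 = -74)
w = 4024335044 (w = 4 + (73322 + (-48 + 8*432))*(218970 - 166522) = 4 + (73322 + (-48 + 3456))*52448 = 4 + (73322 + 3408)*52448 = 4 + 76730*52448 = 4 + 4024335040 = 4024335044)
a = 7921 (a = (-15 - 74)² = (-89)² = 7921)
w + a = 4024335044 + 7921 = 4024342965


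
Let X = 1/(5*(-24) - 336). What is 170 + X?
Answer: 77519/456 ≈ 170.00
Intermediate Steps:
X = -1/456 (X = 1/(-120 - 336) = 1/(-456) = -1/456 ≈ -0.0021930)
170 + X = 170 - 1/456 = 77519/456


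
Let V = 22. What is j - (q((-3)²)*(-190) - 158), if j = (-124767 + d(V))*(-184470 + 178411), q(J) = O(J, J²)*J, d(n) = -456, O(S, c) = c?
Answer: 758864825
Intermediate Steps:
q(J) = J³ (q(J) = J²*J = J³)
j = 758726157 (j = (-124767 - 456)*(-184470 + 178411) = -125223*(-6059) = 758726157)
j - (q((-3)²)*(-190) - 158) = 758726157 - (((-3)²)³*(-190) - 158) = 758726157 - (9³*(-190) - 158) = 758726157 - (729*(-190) - 158) = 758726157 - (-138510 - 158) = 758726157 - 1*(-138668) = 758726157 + 138668 = 758864825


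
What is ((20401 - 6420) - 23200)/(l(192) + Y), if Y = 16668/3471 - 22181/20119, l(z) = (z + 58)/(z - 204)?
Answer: 183940251066/341857699 ≈ 538.06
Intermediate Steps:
l(z) = (58 + z)/(-204 + z)
Y = 86117747/23277683 (Y = 16668*(1/3471) - 22181*1/20119 = 5556/1157 - 22181/20119 = 86117747/23277683 ≈ 3.6996)
((20401 - 6420) - 23200)/(l(192) + Y) = ((20401 - 6420) - 23200)/((58 + 192)/(-204 + 192) + 86117747/23277683) = (13981 - 23200)/(250/(-12) + 86117747/23277683) = -9219/(-1/12*250 + 86117747/23277683) = -9219/(-125/6 + 86117747/23277683) = -9219/(-2393003893/139666098) = -9219*(-139666098/2393003893) = 183940251066/341857699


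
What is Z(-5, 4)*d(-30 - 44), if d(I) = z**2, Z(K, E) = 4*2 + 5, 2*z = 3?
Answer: 117/4 ≈ 29.250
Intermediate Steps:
z = 3/2 (z = (1/2)*3 = 3/2 ≈ 1.5000)
Z(K, E) = 13 (Z(K, E) = 8 + 5 = 13)
d(I) = 9/4 (d(I) = (3/2)**2 = 9/4)
Z(-5, 4)*d(-30 - 44) = 13*(9/4) = 117/4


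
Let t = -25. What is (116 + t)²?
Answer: 8281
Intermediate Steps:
(116 + t)² = (116 - 25)² = 91² = 8281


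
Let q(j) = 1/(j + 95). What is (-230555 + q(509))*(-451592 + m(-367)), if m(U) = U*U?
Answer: 44130396666757/604 ≈ 7.3064e+10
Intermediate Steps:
q(j) = 1/(95 + j)
m(U) = U²
(-230555 + q(509))*(-451592 + m(-367)) = (-230555 + 1/(95 + 509))*(-451592 + (-367)²) = (-230555 + 1/604)*(-451592 + 134689) = (-230555 + 1/604)*(-316903) = -139255219/604*(-316903) = 44130396666757/604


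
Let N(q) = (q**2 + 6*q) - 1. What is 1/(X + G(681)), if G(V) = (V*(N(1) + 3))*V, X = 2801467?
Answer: 1/6975316 ≈ 1.4336e-7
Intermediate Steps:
N(q) = -1 + q**2 + 6*q
G(V) = 9*V**2 (G(V) = (V*((-1 + 1**2 + 6*1) + 3))*V = (V*((-1 + 1 + 6) + 3))*V = (V*(6 + 3))*V = (V*9)*V = (9*V)*V = 9*V**2)
1/(X + G(681)) = 1/(2801467 + 9*681**2) = 1/(2801467 + 9*463761) = 1/(2801467 + 4173849) = 1/6975316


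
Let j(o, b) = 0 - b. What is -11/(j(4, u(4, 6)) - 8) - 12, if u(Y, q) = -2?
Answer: -61/6 ≈ -10.167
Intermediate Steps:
j(o, b) = -b
-11/(j(4, u(4, 6)) - 8) - 12 = -11/(-1*(-2) - 8) - 12 = -11/(2 - 8) - 12 = -11/(-6) - 12 = -⅙*(-11) - 12 = 11/6 - 12 = -61/6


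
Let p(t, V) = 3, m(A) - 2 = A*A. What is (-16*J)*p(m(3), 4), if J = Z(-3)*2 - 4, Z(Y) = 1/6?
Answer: 176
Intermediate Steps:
m(A) = 2 + A² (m(A) = 2 + A*A = 2 + A²)
Z(Y) = ⅙
J = -11/3 (J = (⅙)*2 - 4 = ⅓ - 4 = -11/3 ≈ -3.6667)
(-16*J)*p(m(3), 4) = -16*(-11/3)*3 = (176/3)*3 = 176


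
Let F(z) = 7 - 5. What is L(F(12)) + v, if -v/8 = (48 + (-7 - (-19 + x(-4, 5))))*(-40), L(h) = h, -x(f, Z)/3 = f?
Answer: 15362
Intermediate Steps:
x(f, Z) = -3*f
F(z) = 2
v = 15360 (v = -8*(48 + (-7 - (-19 - 3*(-4))))*(-40) = -8*(48 + (-7 - (-19 + 12)))*(-40) = -8*(48 + (-7 - 1*(-7)))*(-40) = -8*(48 + (-7 + 7))*(-40) = -8*(48 + 0)*(-40) = -384*(-40) = -8*(-1920) = 15360)
L(F(12)) + v = 2 + 15360 = 15362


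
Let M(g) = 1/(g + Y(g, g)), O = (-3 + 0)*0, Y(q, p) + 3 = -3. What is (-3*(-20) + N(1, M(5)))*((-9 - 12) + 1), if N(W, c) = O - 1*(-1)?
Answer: -1220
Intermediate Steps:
Y(q, p) = -6 (Y(q, p) = -3 - 3 = -6)
O = 0 (O = -3*0 = 0)
M(g) = 1/(-6 + g) (M(g) = 1/(g - 6) = 1/(-6 + g))
N(W, c) = 1 (N(W, c) = 0 - 1*(-1) = 0 + 1 = 1)
(-3*(-20) + N(1, M(5)))*((-9 - 12) + 1) = (-3*(-20) + 1)*((-9 - 12) + 1) = (60 + 1)*(-21 + 1) = 61*(-20) = -1220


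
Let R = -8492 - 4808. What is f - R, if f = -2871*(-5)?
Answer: 27655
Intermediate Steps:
R = -13300
f = 14355
f - R = 14355 - 1*(-13300) = 14355 + 13300 = 27655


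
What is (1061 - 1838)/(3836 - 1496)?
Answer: -259/780 ≈ -0.33205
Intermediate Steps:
(1061 - 1838)/(3836 - 1496) = -777/2340 = -777*1/2340 = -259/780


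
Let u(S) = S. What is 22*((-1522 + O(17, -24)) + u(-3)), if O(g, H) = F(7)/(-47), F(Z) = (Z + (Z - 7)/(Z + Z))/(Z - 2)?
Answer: -7884404/235 ≈ -33551.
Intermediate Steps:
F(Z) = (Z + (-7 + Z)/(2*Z))/(-2 + Z) (F(Z) = (Z + (-7 + Z)/((2*Z)))/(-2 + Z) = (Z + (-7 + Z)*(1/(2*Z)))/(-2 + Z) = (Z + (-7 + Z)/(2*Z))/(-2 + Z))
O(g, H) = -7/235 (O(g, H) = ((½)*(-7 + 7 + 2*7²)/(7*(-2 + 7)))/(-47) = ((½)*(⅐)*(-7 + 7 + 2*49)/5)*(-1/47) = ((½)*(⅐)*(⅕)*(-7 + 7 + 98))*(-1/47) = ((½)*(⅐)*(⅕)*98)*(-1/47) = (7/5)*(-1/47) = -7/235)
22*((-1522 + O(17, -24)) + u(-3)) = 22*((-1522 - 7/235) - 3) = 22*(-357677/235 - 3) = 22*(-358382/235) = -7884404/235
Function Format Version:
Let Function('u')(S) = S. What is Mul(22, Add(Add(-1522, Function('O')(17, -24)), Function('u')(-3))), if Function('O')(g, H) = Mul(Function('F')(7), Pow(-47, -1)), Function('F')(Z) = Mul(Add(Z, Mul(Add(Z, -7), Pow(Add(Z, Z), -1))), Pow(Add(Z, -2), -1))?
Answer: Rational(-7884404, 235) ≈ -33551.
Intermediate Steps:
Function('F')(Z) = Mul(Pow(Add(-2, Z), -1), Add(Z, Mul(Rational(1, 2), Pow(Z, -1), Add(-7, Z)))) (Function('F')(Z) = Mul(Add(Z, Mul(Add(-7, Z), Pow(Mul(2, Z), -1))), Pow(Add(-2, Z), -1)) = Mul(Add(Z, Mul(Add(-7, Z), Mul(Rational(1, 2), Pow(Z, -1)))), Pow(Add(-2, Z), -1)) = Mul(Add(Z, Mul(Rational(1, 2), Pow(Z, -1), Add(-7, Z))), Pow(Add(-2, Z), -1)) = Mul(Pow(Add(-2, Z), -1), Add(Z, Mul(Rational(1, 2), Pow(Z, -1), Add(-7, Z)))))
Function('O')(g, H) = Rational(-7, 235) (Function('O')(g, H) = Mul(Mul(Rational(1, 2), Pow(7, -1), Pow(Add(-2, 7), -1), Add(-7, 7, Mul(2, Pow(7, 2)))), Pow(-47, -1)) = Mul(Mul(Rational(1, 2), Rational(1, 7), Pow(5, -1), Add(-7, 7, Mul(2, 49))), Rational(-1, 47)) = Mul(Mul(Rational(1, 2), Rational(1, 7), Rational(1, 5), Add(-7, 7, 98)), Rational(-1, 47)) = Mul(Mul(Rational(1, 2), Rational(1, 7), Rational(1, 5), 98), Rational(-1, 47)) = Mul(Rational(7, 5), Rational(-1, 47)) = Rational(-7, 235))
Mul(22, Add(Add(-1522, Function('O')(17, -24)), Function('u')(-3))) = Mul(22, Add(Add(-1522, Rational(-7, 235)), -3)) = Mul(22, Add(Rational(-357677, 235), -3)) = Mul(22, Rational(-358382, 235)) = Rational(-7884404, 235)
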